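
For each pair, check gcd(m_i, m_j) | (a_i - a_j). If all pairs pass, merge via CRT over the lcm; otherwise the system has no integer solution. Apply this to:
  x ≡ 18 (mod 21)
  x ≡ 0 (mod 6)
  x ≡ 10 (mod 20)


Moduli 21, 6, 20 are not pairwise coprime, so CRT works modulo lcm(m_i) when all pairwise compatibility conditions hold.
Pairwise compatibility: gcd(m_i, m_j) must divide a_i - a_j for every pair.
Merge one congruence at a time:
  Start: x ≡ 18 (mod 21).
  Combine with x ≡ 0 (mod 6): gcd(21, 6) = 3; 0 - 18 = -18, which IS divisible by 3, so compatible.
    Write x = 18 + 21·t and substitute into x ≡ 0 (mod 6): 21·t ≡ 0 − 18 = -18 (mod 6).
    Divide the congruence (and modulus) by g = 3: 7·t ≡ -6 (mod 2).
    Reduce coefficients mod 2: 1·t ≡ 0 (mod 2).
    So t ≡ 0 (mod 2).
    Then x = 18 + 21·0 = 18, valid modulo lcm(21, 6) = 42: x ≡ 18 (mod 42).
  Combine with x ≡ 10 (mod 20): gcd(42, 20) = 2; 10 - 18 = -8, which IS divisible by 2, so compatible.
    Write x = 18 + 42·t and substitute into x ≡ 10 (mod 20): 42·t ≡ 10 − 18 = -8 (mod 20).
    Divide the congruence (and modulus) by g = 2: 21·t ≡ -4 (mod 10).
    Reduce coefficients mod 10: 1·t ≡ 6 (mod 10).
    So t ≡ 6 (mod 10).
    Then x = 18 + 42·6 = 270, valid modulo lcm(42, 20) = 420: x ≡ 270 (mod 420).
Verify: 270 mod 21 = 18, 270 mod 6 = 0, 270 mod 20 = 10.

x ≡ 270 (mod 420).


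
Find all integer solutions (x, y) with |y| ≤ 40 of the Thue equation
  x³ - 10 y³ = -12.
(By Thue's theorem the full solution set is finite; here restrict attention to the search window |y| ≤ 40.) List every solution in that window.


The equation is x³ - 10y³ = -12. For fixed y, x³ = 10·y³ − 12, so a solution requires the RHS to be a perfect cube.
Strategy: iterate y from -40 to 40, compute RHS = 10·y³ − 12, and check whether it is a (positive or negative) perfect cube.
Check small values of y:
  y = 0: RHS = -12 is not a perfect cube.
  y = 1: RHS = -2 is not a perfect cube.
  y = -1: RHS = -22 is not a perfect cube.
  y = 2: RHS = 68 is not a perfect cube.
  y = -2: RHS = -92 is not a perfect cube.
  y = 3: RHS = 258 is not a perfect cube.
  y = -3: RHS = -282 is not a perfect cube.
Continuing the search up to |y| = 40 finds no solutions either.
No (x, y) in the scanned range satisfies the equation.

No integer solutions with |y| ≤ 40.


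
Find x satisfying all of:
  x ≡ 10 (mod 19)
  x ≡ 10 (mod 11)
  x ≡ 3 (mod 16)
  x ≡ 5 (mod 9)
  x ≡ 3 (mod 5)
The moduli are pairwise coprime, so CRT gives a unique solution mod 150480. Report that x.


Product of moduli M = 19 · 11 · 16 · 9 · 5 = 150480.
Merge one congruence at a time:
  Start: x ≡ 10 (mod 19).
  Combine with x ≡ 10 (mod 11); new modulus lcm = 209.
    Write x = 10 + 19·t and substitute into x ≡ 10 (mod 11): 19·t ≡ 10 − 10 = 0 (mod 11).
    Reduce coefficients mod 11: 8·t ≡ 0 (mod 11).
    The inverse of 8 mod 11 is 7 (since 8·7 = 56 = 5·11 + 1), so t ≡ 7·0 = 0 ≡ 0 (mod 11).
    Then x = 10 + 19·0 = 10, valid modulo lcm(19, 11) = 209: x ≡ 10 (mod 209).
  Combine with x ≡ 3 (mod 16); new modulus lcm = 3344.
    Write x = 10 + 209·t and substitute into x ≡ 3 (mod 16): 209·t ≡ 3 − 10 = -7 (mod 16).
    Reduce coefficients mod 16: 1·t ≡ 9 (mod 16).
    So t ≡ 9 (mod 16).
    Then x = 10 + 209·9 = 1891, valid modulo lcm(209, 16) = 3344: x ≡ 1891 (mod 3344).
  Combine with x ≡ 5 (mod 9); new modulus lcm = 30096.
    Write x = 1891 + 3344·t and substitute into x ≡ 5 (mod 9): 3344·t ≡ 5 − 1891 = -1886 (mod 9).
    Reduce coefficients mod 9: 5·t ≡ 4 (mod 9).
    The inverse of 5 mod 9 is 2 (since 5·2 = 10 = 1·9 + 1), so t ≡ 2·4 = 8 ≡ 8 (mod 9).
    Then x = 1891 + 3344·8 = 28643, valid modulo lcm(3344, 9) = 30096: x ≡ 28643 (mod 30096).
  Combine with x ≡ 3 (mod 5); new modulus lcm = 150480.
    Write x = 28643 + 30096·t and substitute into x ≡ 3 (mod 5): 30096·t ≡ 3 − 28643 = -28640 (mod 5).
    Reduce coefficients mod 5: 1·t ≡ 0 (mod 5).
    So t ≡ 0 (mod 5).
    Then x = 28643 + 30096·0 = 28643, valid modulo lcm(30096, 5) = 150480: x ≡ 28643 (mod 150480).
Verify against each original: 28643 mod 19 = 10, 28643 mod 11 = 10, 28643 mod 16 = 3, 28643 mod 9 = 5, 28643 mod 5 = 3.

x ≡ 28643 (mod 150480).


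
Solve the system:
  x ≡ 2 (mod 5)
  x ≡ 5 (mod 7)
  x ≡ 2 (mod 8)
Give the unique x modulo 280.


Moduli 5, 7, 8 are pairwise coprime; by CRT there is a unique solution modulo M = 5 · 7 · 8 = 280.
Solve pairwise, accumulating the modulus:
  Start with x ≡ 2 (mod 5).
  Combine with x ≡ 5 (mod 7): since gcd(5, 7) = 1, we get a unique residue mod 35.
    Write x = 2 + 5·t and substitute into x ≡ 5 (mod 7): 5·t ≡ 5 − 2 = 3 (mod 7).
    The inverse of 5 mod 7 is 3 (since 5·3 = 15 = 2·7 + 1), so t ≡ 3·3 = 9 ≡ 2 (mod 7).
    Then x = 2 + 5·2 = 12, valid modulo lcm(5, 7) = 35: x ≡ 12 (mod 35).
  Combine with x ≡ 2 (mod 8): since gcd(35, 8) = 1, we get a unique residue mod 280.
    Write x = 12 + 35·t and substitute into x ≡ 2 (mod 8): 35·t ≡ 2 − 12 = -10 (mod 8).
    Reduce coefficients mod 8: 3·t ≡ 6 (mod 8).
    The inverse of 3 mod 8 is 3 (since 3·3 = 9 = 1·8 + 1), so t ≡ 3·6 = 18 ≡ 2 (mod 8).
    Then x = 12 + 35·2 = 82, valid modulo lcm(35, 8) = 280: x ≡ 82 (mod 280).
Verify: 82 mod 5 = 2 ✓, 82 mod 7 = 5 ✓, 82 mod 8 = 2 ✓.

x ≡ 82 (mod 280).


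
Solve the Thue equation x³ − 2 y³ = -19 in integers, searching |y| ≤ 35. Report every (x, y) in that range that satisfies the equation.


The equation is x³ - 2y³ = -19. For fixed y, x³ = 2·y³ − 19, so a solution requires the RHS to be a perfect cube.
Strategy: iterate y from -35 to 35, compute RHS = 2·y³ − 19, and check whether it is a (positive or negative) perfect cube.
Check small values of y:
  y = 0: RHS = -19 is not a perfect cube.
  y = 1: RHS = -17 is not a perfect cube.
  y = -1: RHS = -21 is not a perfect cube.
  y = 2: RHS = -3 is not a perfect cube.
  y = -2: RHS = -35 is not a perfect cube.
  y = 3: RHS = 35 is not a perfect cube.
  y = -3: RHS = -73 is not a perfect cube.
Continuing the search up to |y| = 35 finds no solutions either.
No (x, y) in the scanned range satisfies the equation.

No integer solutions with |y| ≤ 35.


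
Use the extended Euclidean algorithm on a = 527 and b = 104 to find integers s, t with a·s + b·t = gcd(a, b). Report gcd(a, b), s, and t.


Euclidean algorithm on (527, 104) — divide until remainder is 0:
  527 = 5 · 104 + 7
  104 = 14 · 7 + 6
  7 = 1 · 6 + 1
  6 = 6 · 1 + 0
gcd(527, 104) = 1.
Track Bezout coefficients alongside the remainders: start with r₀ = 527 = a·1 + b·0 (s = 1, t = 0) and r₁ = 104 = a·0 + b·1 (s = 0, t = 1); each new remainder r_{k+1} = r_{k-1} − q_k·r_k inherits s_{k+1} = s_{k-1} − q_k·s_k, t_{k+1} = t_{k-1} − q_k·t_k, so r_k = a·s_k + b·t_k at every step:
  q = 5: r = 7, s = 1 − 5·0 = 1, t = 0 − 5·1 = -5  (check: 527·1 + 104·(-5) = 7)
  q = 14: r = 6, s = 0 − 14·1 = -14, t = 1 − 14·(-5) = 71  (check: 527·(-14) + 104·71 = 6)
  q = 1: r = 1, s = 1 − 1·(-14) = 15, t = -5 − 1·71 = -76  (check: 527·15 + 104·(-76) = 1)
The row with r = 1 (the gcd) gives the Bezout coefficients s = 15, t = -76.
Result: 527 · (15) + 104 · (-76) = 1.

gcd(527, 104) = 1; s = 15, t = -76 (check: 527·15 + 104·(-76) = 1).


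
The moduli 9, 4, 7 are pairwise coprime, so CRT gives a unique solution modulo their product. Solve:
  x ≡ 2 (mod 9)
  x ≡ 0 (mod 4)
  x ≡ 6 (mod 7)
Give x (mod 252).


Moduli 9, 4, 7 are pairwise coprime; by CRT there is a unique solution modulo M = 9 · 4 · 7 = 252.
Solve pairwise, accumulating the modulus:
  Start with x ≡ 2 (mod 9).
  Combine with x ≡ 0 (mod 4): since gcd(9, 4) = 1, we get a unique residue mod 36.
    Write x = 2 + 9·t and substitute into x ≡ 0 (mod 4): 9·t ≡ 0 − 2 = -2 (mod 4).
    Reduce coefficients mod 4: 1·t ≡ 2 (mod 4).
    So t ≡ 2 (mod 4).
    Then x = 2 + 9·2 = 20, valid modulo lcm(9, 4) = 36: x ≡ 20 (mod 36).
  Combine with x ≡ 6 (mod 7): since gcd(36, 7) = 1, we get a unique residue mod 252.
    Write x = 20 + 36·t and substitute into x ≡ 6 (mod 7): 36·t ≡ 6 − 20 = -14 (mod 7).
    Reduce coefficients mod 7: 1·t ≡ 0 (mod 7).
    So t ≡ 0 (mod 7).
    Then x = 20 + 36·0 = 20, valid modulo lcm(36, 7) = 252: x ≡ 20 (mod 252).
Verify: 20 mod 9 = 2 ✓, 20 mod 4 = 0 ✓, 20 mod 7 = 6 ✓.

x ≡ 20 (mod 252).


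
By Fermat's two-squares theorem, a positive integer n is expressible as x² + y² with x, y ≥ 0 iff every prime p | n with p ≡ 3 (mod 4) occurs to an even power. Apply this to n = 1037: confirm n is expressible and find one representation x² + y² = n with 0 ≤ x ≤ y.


Step 1: Factor n = 1037 = 17 · 61.
Step 2: Check the mod-4 condition on each prime factor: 17 ≡ 1 (mod 4), exponent 1; 61 ≡ 1 (mod 4), exponent 1.
All primes ≡ 3 (mod 4) appear to even exponent (or don't appear), so by the two-squares theorem n IS expressible as a sum of two squares.
Step 3: Build a representation. Here n = 17 · 61 is a product of primes ≡ 1 (mod 4). Each prime p ≡ 1 (mod 4) is itself a sum of two squares; find a² by testing p − a² for a perfect square:
  17: 17 − 1² = 16 = 4² ⇒ 17 = 1² + 4².
  61: 61 − 1² = 60, 61 − 2² = 57, 61 − 3² = 52, 61 − 4² = 45, 61 − 5² = 36 = 6² ⇒ 61 = 5² + 6².
  Combine using the Brahmagupta–Fibonacci identity (a² + b²)(c² + d²) = (ac − bd)² + (ad + bc)² = (ac + bd)² + (ad − bc)²:
  17 · 61 = 1037: from (1² + 4²)(5² + 6²), take (1·5 − 4·6, 1·6 + 4·5) = (5 − 24, 6 + 20) = (-19, 26); dropping signs (only squares matter) gives (19, 26); check 19² + 26² = 361 + 676 = 1037 ✓.
Step 4: Order so x ≤ y and verify: 19² + 26² = 361 + 676 = 1037 = n. ✓

n = 1037 = 19² + 26² (one valid representation with x ≤ y).


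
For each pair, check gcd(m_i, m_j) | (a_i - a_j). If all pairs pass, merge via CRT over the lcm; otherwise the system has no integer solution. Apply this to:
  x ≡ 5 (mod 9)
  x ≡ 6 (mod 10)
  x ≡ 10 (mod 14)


Moduli 9, 10, 14 are not pairwise coprime, so CRT works modulo lcm(m_i) when all pairwise compatibility conditions hold.
Pairwise compatibility: gcd(m_i, m_j) must divide a_i - a_j for every pair.
Merge one congruence at a time:
  Start: x ≡ 5 (mod 9).
  Combine with x ≡ 6 (mod 10): gcd(9, 10) = 1; 6 - 5 = 1, which IS divisible by 1, so compatible.
    Write x = 5 + 9·t and substitute into x ≡ 6 (mod 10): 9·t ≡ 6 − 5 = 1 (mod 10).
    The inverse of 9 mod 10 is 9 (since 9·9 = 81 = 8·10 + 1), so t ≡ 9·1 = 9 ≡ 9 (mod 10).
    Then x = 5 + 9·9 = 86, valid modulo lcm(9, 10) = 90: x ≡ 86 (mod 90).
  Combine with x ≡ 10 (mod 14): gcd(90, 14) = 2; 10 - 86 = -76, which IS divisible by 2, so compatible.
    Write x = 86 + 90·t and substitute into x ≡ 10 (mod 14): 90·t ≡ 10 − 86 = -76 (mod 14).
    Divide the congruence (and modulus) by g = 2: 45·t ≡ -38 (mod 7).
    Reduce coefficients mod 7: 3·t ≡ 4 (mod 7).
    The inverse of 3 mod 7 is 5 (since 3·5 = 15 = 2·7 + 1), so t ≡ 5·4 = 20 ≡ 6 (mod 7).
    Then x = 86 + 90·6 = 626, valid modulo lcm(90, 14) = 630: x ≡ 626 (mod 630).
Verify: 626 mod 9 = 5, 626 mod 10 = 6, 626 mod 14 = 10.

x ≡ 626 (mod 630).


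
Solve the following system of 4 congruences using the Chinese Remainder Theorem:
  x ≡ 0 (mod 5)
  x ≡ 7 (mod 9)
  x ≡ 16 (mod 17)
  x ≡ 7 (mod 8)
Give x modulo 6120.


Product of moduli M = 5 · 9 · 17 · 8 = 6120.
Merge one congruence at a time:
  Start: x ≡ 0 (mod 5).
  Combine with x ≡ 7 (mod 9); new modulus lcm = 45.
    Write x = 0 + 5·t and substitute into x ≡ 7 (mod 9): 5·t ≡ 7 − 0 = 7 (mod 9).
    The inverse of 5 mod 9 is 2 (since 5·2 = 10 = 1·9 + 1), so t ≡ 2·7 = 14 ≡ 5 (mod 9).
    Then x = 0 + 5·5 = 25, valid modulo lcm(5, 9) = 45: x ≡ 25 (mod 45).
  Combine with x ≡ 16 (mod 17); new modulus lcm = 765.
    Write x = 25 + 45·t and substitute into x ≡ 16 (mod 17): 45·t ≡ 16 − 25 = -9 (mod 17).
    Reduce coefficients mod 17: 11·t ≡ 8 (mod 17).
    The inverse of 11 mod 17 is 14 (since 11·14 = 154 = 9·17 + 1), so t ≡ 14·8 = 112 ≡ 10 (mod 17).
    Then x = 25 + 45·10 = 475, valid modulo lcm(45, 17) = 765: x ≡ 475 (mod 765).
  Combine with x ≡ 7 (mod 8); new modulus lcm = 6120.
    Write x = 475 + 765·t and substitute into x ≡ 7 (mod 8): 765·t ≡ 7 − 475 = -468 (mod 8).
    Reduce coefficients mod 8: 5·t ≡ 4 (mod 8).
    The inverse of 5 mod 8 is 5 (since 5·5 = 25 = 3·8 + 1), so t ≡ 5·4 = 20 ≡ 4 (mod 8).
    Then x = 475 + 765·4 = 3535, valid modulo lcm(765, 8) = 6120: x ≡ 3535 (mod 6120).
Verify against each original: 3535 mod 5 = 0, 3535 mod 9 = 7, 3535 mod 17 = 16, 3535 mod 8 = 7.

x ≡ 3535 (mod 6120).


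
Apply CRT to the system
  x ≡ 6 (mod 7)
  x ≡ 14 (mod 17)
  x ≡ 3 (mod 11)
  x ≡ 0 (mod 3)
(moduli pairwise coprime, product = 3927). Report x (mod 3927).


Product of moduli M = 7 · 17 · 11 · 3 = 3927.
Merge one congruence at a time:
  Start: x ≡ 6 (mod 7).
  Combine with x ≡ 14 (mod 17); new modulus lcm = 119.
    Write x = 6 + 7·t and substitute into x ≡ 14 (mod 17): 7·t ≡ 14 − 6 = 8 (mod 17).
    The inverse of 7 mod 17 is 5 (since 7·5 = 35 = 2·17 + 1), so t ≡ 5·8 = 40 ≡ 6 (mod 17).
    Then x = 6 + 7·6 = 48, valid modulo lcm(7, 17) = 119: x ≡ 48 (mod 119).
  Combine with x ≡ 3 (mod 11); new modulus lcm = 1309.
    Write x = 48 + 119·t and substitute into x ≡ 3 (mod 11): 119·t ≡ 3 − 48 = -45 (mod 11).
    Reduce coefficients mod 11: 9·t ≡ 10 (mod 11).
    The inverse of 9 mod 11 is 5 (since 9·5 = 45 = 4·11 + 1), so t ≡ 5·10 = 50 ≡ 6 (mod 11).
    Then x = 48 + 119·6 = 762, valid modulo lcm(119, 11) = 1309: x ≡ 762 (mod 1309).
  Combine with x ≡ 0 (mod 3); new modulus lcm = 3927.
    Write x = 762 + 1309·t and substitute into x ≡ 0 (mod 3): 1309·t ≡ 0 − 762 = -762 (mod 3).
    Reduce coefficients mod 3: 1·t ≡ 0 (mod 3).
    So t ≡ 0 (mod 3).
    Then x = 762 + 1309·0 = 762, valid modulo lcm(1309, 3) = 3927: x ≡ 762 (mod 3927).
Verify against each original: 762 mod 7 = 6, 762 mod 17 = 14, 762 mod 11 = 3, 762 mod 3 = 0.

x ≡ 762 (mod 3927).


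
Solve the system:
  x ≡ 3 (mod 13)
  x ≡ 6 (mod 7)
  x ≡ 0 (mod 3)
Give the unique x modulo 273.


Moduli 13, 7, 3 are pairwise coprime; by CRT there is a unique solution modulo M = 13 · 7 · 3 = 273.
Solve pairwise, accumulating the modulus:
  Start with x ≡ 3 (mod 13).
  Combine with x ≡ 6 (mod 7): since gcd(13, 7) = 1, we get a unique residue mod 91.
    Write x = 3 + 13·t and substitute into x ≡ 6 (mod 7): 13·t ≡ 6 − 3 = 3 (mod 7).
    Reduce coefficients mod 7: 6·t ≡ 3 (mod 7).
    The inverse of 6 mod 7 is 6 (since 6·6 = 36 = 5·7 + 1), so t ≡ 6·3 = 18 ≡ 4 (mod 7).
    Then x = 3 + 13·4 = 55, valid modulo lcm(13, 7) = 91: x ≡ 55 (mod 91).
  Combine with x ≡ 0 (mod 3): since gcd(91, 3) = 1, we get a unique residue mod 273.
    Write x = 55 + 91·t and substitute into x ≡ 0 (mod 3): 91·t ≡ 0 − 55 = -55 (mod 3).
    Reduce coefficients mod 3: 1·t ≡ 2 (mod 3).
    So t ≡ 2 (mod 3).
    Then x = 55 + 91·2 = 237, valid modulo lcm(91, 3) = 273: x ≡ 237 (mod 273).
Verify: 237 mod 13 = 3 ✓, 237 mod 7 = 6 ✓, 237 mod 3 = 0 ✓.

x ≡ 237 (mod 273).


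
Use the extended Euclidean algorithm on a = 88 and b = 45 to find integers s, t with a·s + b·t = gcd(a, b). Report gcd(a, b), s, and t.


Euclidean algorithm on (88, 45) — divide until remainder is 0:
  88 = 1 · 45 + 43
  45 = 1 · 43 + 2
  43 = 21 · 2 + 1
  2 = 2 · 1 + 0
gcd(88, 45) = 1.
Track Bezout coefficients alongside the remainders: start with r₀ = 88 = a·1 + b·0 (s = 1, t = 0) and r₁ = 45 = a·0 + b·1 (s = 0, t = 1); each new remainder r_{k+1} = r_{k-1} − q_k·r_k inherits s_{k+1} = s_{k-1} − q_k·s_k, t_{k+1} = t_{k-1} − q_k·t_k, so r_k = a·s_k + b·t_k at every step:
  q = 1: r = 43, s = 1 − 1·0 = 1, t = 0 − 1·1 = -1  (check: 88·1 + 45·(-1) = 43)
  q = 1: r = 2, s = 0 − 1·1 = -1, t = 1 − 1·(-1) = 2  (check: 88·(-1) + 45·2 = 2)
  q = 21: r = 1, s = 1 − 21·(-1) = 22, t = -1 − 21·2 = -43  (check: 88·22 + 45·(-43) = 1)
The row with r = 1 (the gcd) gives the Bezout coefficients s = 22, t = -43.
Result: 88 · (22) + 45 · (-43) = 1.

gcd(88, 45) = 1; s = 22, t = -43 (check: 88·22 + 45·(-43) = 1).


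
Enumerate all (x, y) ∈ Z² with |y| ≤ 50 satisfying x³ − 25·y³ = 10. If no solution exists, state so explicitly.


The equation is x³ - 25y³ = 10. For fixed y, x³ = 25·y³ + 10, so a solution requires the RHS to be a perfect cube.
Strategy: iterate y from -50 to 50, compute RHS = 25·y³ + 10, and check whether it is a (positive or negative) perfect cube.
Check small values of y:
  y = 0: RHS = 10 is not a perfect cube.
  y = 1: RHS = 35 is not a perfect cube.
  y = -1: RHS = -15 is not a perfect cube.
  y = 2: RHS = 210 is not a perfect cube.
  y = -2: RHS = -190 is not a perfect cube.
  y = 3: RHS = 685 is not a perfect cube.
  y = -3: RHS = -665 is not a perfect cube.
Continuing the search up to |y| = 50 finds no solutions either.
No (x, y) in the scanned range satisfies the equation.

No integer solutions with |y| ≤ 50.


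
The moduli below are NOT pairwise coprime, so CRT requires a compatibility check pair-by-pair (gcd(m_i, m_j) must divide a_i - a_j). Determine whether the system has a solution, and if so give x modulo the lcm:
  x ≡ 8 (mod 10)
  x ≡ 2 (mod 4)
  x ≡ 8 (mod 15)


Moduli 10, 4, 15 are not pairwise coprime, so CRT works modulo lcm(m_i) when all pairwise compatibility conditions hold.
Pairwise compatibility: gcd(m_i, m_j) must divide a_i - a_j for every pair.
Merge one congruence at a time:
  Start: x ≡ 8 (mod 10).
  Combine with x ≡ 2 (mod 4): gcd(10, 4) = 2; 2 - 8 = -6, which IS divisible by 2, so compatible.
    Write x = 8 + 10·t and substitute into x ≡ 2 (mod 4): 10·t ≡ 2 − 8 = -6 (mod 4).
    Divide the congruence (and modulus) by g = 2: 5·t ≡ -3 (mod 2).
    Reduce coefficients mod 2: 1·t ≡ 1 (mod 2).
    So t ≡ 1 (mod 2).
    Then x = 8 + 10·1 = 18, valid modulo lcm(10, 4) = 20: x ≡ 18 (mod 20).
  Combine with x ≡ 8 (mod 15): gcd(20, 15) = 5; 8 - 18 = -10, which IS divisible by 5, so compatible.
    Write x = 18 + 20·t and substitute into x ≡ 8 (mod 15): 20·t ≡ 8 − 18 = -10 (mod 15).
    Divide the congruence (and modulus) by g = 5: 4·t ≡ -2 (mod 3).
    Reduce coefficients mod 3: 1·t ≡ 1 (mod 3).
    So t ≡ 1 (mod 3).
    Then x = 18 + 20·1 = 38, valid modulo lcm(20, 15) = 60: x ≡ 38 (mod 60).
Verify: 38 mod 10 = 8, 38 mod 4 = 2, 38 mod 15 = 8.

x ≡ 38 (mod 60).


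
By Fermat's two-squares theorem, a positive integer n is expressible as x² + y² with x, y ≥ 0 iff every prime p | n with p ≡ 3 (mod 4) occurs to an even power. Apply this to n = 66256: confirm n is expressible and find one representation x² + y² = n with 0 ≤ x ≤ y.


Step 1: Factor n = 66256 = 2^4 · 41 · 101.
Step 2: Check the mod-4 condition on each prime factor: 2 = 2 (special); 41 ≡ 1 (mod 4), exponent 1; 101 ≡ 1 (mod 4), exponent 1.
All primes ≡ 3 (mod 4) appear to even exponent (or don't appear), so by the two-squares theorem n IS expressible as a sum of two squares.
Step 3: Build a representation. Group n = k² · m with k = 4 and m = 41 · 101 = 4141 (a product of primes ≡ 1 (mod 4)); a representation of m scales to one of n via (k·x)² + (k·y)² = k²(x² + y²). Each prime p ≡ 1 (mod 4) is itself a sum of two squares; find a² by testing p − a² for a perfect square:
  41: 41 − 1² = 40, 41 − 2² = 37, 41 − 3² = 32, 41 − 4² = 25 = 5² ⇒ 41 = 4² + 5².
  101: 101 − 1² = 100 = 10² ⇒ 101 = 1² + 10².
  Combine using the Brahmagupta–Fibonacci identity (a² + b²)(c² + d²) = (ac − bd)² + (ad + bc)² = (ac + bd)² + (ad − bc)²:
  41 · 101 = 4141: from (4² + 5²)(1² + 10²), take (4·1 − 5·10, 4·10 + 5·1) = (4 − 50, 40 + 5) = (-46, 45); dropping signs (only squares matter) gives (46, 45); check 46² + 45² = 2116 + 2025 = 4141 ✓.
  Scale by k = 4: (4·46, 4·45) = (184, 180).
Step 4: Order so x ≤ y and verify: 180² + 184² = 32400 + 33856 = 66256 = n. ✓

n = 66256 = 180² + 184² (one valid representation with x ≤ y).


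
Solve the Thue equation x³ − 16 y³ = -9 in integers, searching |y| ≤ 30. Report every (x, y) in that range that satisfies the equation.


The equation is x³ - 16y³ = -9. For fixed y, x³ = 16·y³ − 9, so a solution requires the RHS to be a perfect cube.
Strategy: iterate y from -30 to 30, compute RHS = 16·y³ − 9, and check whether it is a (positive or negative) perfect cube.
Check small values of y:
  y = 0: RHS = -9 is not a perfect cube.
  y = 1: RHS = 7 is not a perfect cube.
  y = -1: RHS = -25 is not a perfect cube.
  y = 2: RHS = 119 is not a perfect cube.
  y = -2: RHS = -137 is not a perfect cube.
  y = 3: RHS = 423 is not a perfect cube.
  y = -3: RHS = -441 is not a perfect cube.
Continuing the search up to |y| = 30 finds no solutions either.
No (x, y) in the scanned range satisfies the equation.

No integer solutions with |y| ≤ 30.


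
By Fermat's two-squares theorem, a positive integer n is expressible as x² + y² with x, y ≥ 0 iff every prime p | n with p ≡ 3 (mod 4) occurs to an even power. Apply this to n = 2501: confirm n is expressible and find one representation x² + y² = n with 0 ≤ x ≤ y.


Step 1: Factor n = 2501 = 41 · 61.
Step 2: Check the mod-4 condition on each prime factor: 41 ≡ 1 (mod 4), exponent 1; 61 ≡ 1 (mod 4), exponent 1.
All primes ≡ 3 (mod 4) appear to even exponent (or don't appear), so by the two-squares theorem n IS expressible as a sum of two squares.
Step 3: Build a representation. Here n = 41 · 61 is a product of primes ≡ 1 (mod 4). Each prime p ≡ 1 (mod 4) is itself a sum of two squares; find a² by testing p − a² for a perfect square:
  41: 41 − 1² = 40, 41 − 2² = 37, 41 − 3² = 32, 41 − 4² = 25 = 5² ⇒ 41 = 4² + 5².
  61: 61 − 1² = 60, 61 − 2² = 57, 61 − 3² = 52, 61 − 4² = 45, 61 − 5² = 36 = 6² ⇒ 61 = 5² + 6².
  Combine using the Brahmagupta–Fibonacci identity (a² + b²)(c² + d²) = (ac − bd)² + (ad + bc)² = (ac + bd)² + (ad − bc)²:
  41 · 61 = 2501: from (4² + 5²)(5² + 6²), take (4·5 − 5·6, 4·6 + 5·5) = (20 − 30, 24 + 25) = (-10, 49); dropping signs (only squares matter) gives (10, 49); check 10² + 49² = 100 + 2401 = 2501 ✓.
Step 4: Order so x ≤ y and verify: 10² + 49² = 100 + 2401 = 2501 = n. ✓

n = 2501 = 10² + 49² (one valid representation with x ≤ y).


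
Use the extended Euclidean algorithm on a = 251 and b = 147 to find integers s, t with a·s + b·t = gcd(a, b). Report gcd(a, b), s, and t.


Euclidean algorithm on (251, 147) — divide until remainder is 0:
  251 = 1 · 147 + 104
  147 = 1 · 104 + 43
  104 = 2 · 43 + 18
  43 = 2 · 18 + 7
  18 = 2 · 7 + 4
  7 = 1 · 4 + 3
  4 = 1 · 3 + 1
  3 = 3 · 1 + 0
gcd(251, 147) = 1.
Track Bezout coefficients alongside the remainders: start with r₀ = 251 = a·1 + b·0 (s = 1, t = 0) and r₁ = 147 = a·0 + b·1 (s = 0, t = 1); each new remainder r_{k+1} = r_{k-1} − q_k·r_k inherits s_{k+1} = s_{k-1} − q_k·s_k, t_{k+1} = t_{k-1} − q_k·t_k, so r_k = a·s_k + b·t_k at every step:
  q = 1: r = 104, s = 1 − 1·0 = 1, t = 0 − 1·1 = -1  (check: 251·1 + 147·(-1) = 104)
  q = 1: r = 43, s = 0 − 1·1 = -1, t = 1 − 1·(-1) = 2  (check: 251·(-1) + 147·2 = 43)
  q = 2: r = 18, s = 1 − 2·(-1) = 3, t = -1 − 2·2 = -5  (check: 251·3 + 147·(-5) = 18)
  q = 2: r = 7, s = -1 − 2·3 = -7, t = 2 − 2·(-5) = 12  (check: 251·(-7) + 147·12 = 7)
  q = 2: r = 4, s = 3 − 2·(-7) = 17, t = -5 − 2·12 = -29  (check: 251·17 + 147·(-29) = 4)
  q = 1: r = 3, s = -7 − 1·17 = -24, t = 12 − 1·(-29) = 41  (check: 251·(-24) + 147·41 = 3)
  q = 1: r = 1, s = 17 − 1·(-24) = 41, t = -29 − 1·41 = -70  (check: 251·41 + 147·(-70) = 1)
The row with r = 1 (the gcd) gives the Bezout coefficients s = 41, t = -70.
Result: 251 · (41) + 147 · (-70) = 1.

gcd(251, 147) = 1; s = 41, t = -70 (check: 251·41 + 147·(-70) = 1).


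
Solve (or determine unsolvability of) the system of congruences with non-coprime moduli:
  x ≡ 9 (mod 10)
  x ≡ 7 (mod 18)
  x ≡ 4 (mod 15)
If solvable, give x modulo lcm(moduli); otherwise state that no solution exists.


Moduli 10, 18, 15 are not pairwise coprime, so CRT works modulo lcm(m_i) when all pairwise compatibility conditions hold.
Pairwise compatibility: gcd(m_i, m_j) must divide a_i - a_j for every pair.
Merge one congruence at a time:
  Start: x ≡ 9 (mod 10).
  Combine with x ≡ 7 (mod 18): gcd(10, 18) = 2; 7 - 9 = -2, which IS divisible by 2, so compatible.
    Write x = 9 + 10·t and substitute into x ≡ 7 (mod 18): 10·t ≡ 7 − 9 = -2 (mod 18).
    Divide the congruence (and modulus) by g = 2: 5·t ≡ -1 (mod 9).
    Reduce coefficients mod 9: 5·t ≡ 8 (mod 9).
    The inverse of 5 mod 9 is 2 (since 5·2 = 10 = 1·9 + 1), so t ≡ 2·8 = 16 ≡ 7 (mod 9).
    Then x = 9 + 10·7 = 79, valid modulo lcm(10, 18) = 90: x ≡ 79 (mod 90).
  Combine with x ≡ 4 (mod 15): gcd(90, 15) = 15; 4 - 79 = -75, which IS divisible by 15, so compatible.
    Write x = 79 + 90·t and substitute into x ≡ 4 (mod 15): 90·t ≡ 4 − 79 = -75 (mod 15).
    Divide the congruence (and modulus) by g = 15: 6·t ≡ -5 (mod 1).
    Modulo 1 every t works; take t = 0.
    Then x = 79 + 90·0 = 79, valid modulo lcm(90, 15) = 90: x ≡ 79 (mod 90).
Verify: 79 mod 10 = 9, 79 mod 18 = 7, 79 mod 15 = 4.

x ≡ 79 (mod 90).


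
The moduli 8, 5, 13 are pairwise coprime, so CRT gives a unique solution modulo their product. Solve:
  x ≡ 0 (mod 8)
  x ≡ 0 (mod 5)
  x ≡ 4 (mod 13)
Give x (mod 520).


Moduli 8, 5, 13 are pairwise coprime; by CRT there is a unique solution modulo M = 8 · 5 · 13 = 520.
Solve pairwise, accumulating the modulus:
  Start with x ≡ 0 (mod 8).
  Combine with x ≡ 0 (mod 5): since gcd(8, 5) = 1, we get a unique residue mod 40.
    Write x = 0 + 8·t and substitute into x ≡ 0 (mod 5): 8·t ≡ 0 − 0 = 0 (mod 5).
    Reduce coefficients mod 5: 3·t ≡ 0 (mod 5).
    The inverse of 3 mod 5 is 2 (since 3·2 = 6 = 1·5 + 1), so t ≡ 2·0 = 0 ≡ 0 (mod 5).
    Then x = 0 + 8·0 = 0, valid modulo lcm(8, 5) = 40: x ≡ 0 (mod 40).
  Combine with x ≡ 4 (mod 13): since gcd(40, 13) = 1, we get a unique residue mod 520.
    Write x = 0 + 40·t and substitute into x ≡ 4 (mod 13): 40·t ≡ 4 − 0 = 4 (mod 13).
    Reduce coefficients mod 13: 1·t ≡ 4 (mod 13).
    So t ≡ 4 (mod 13).
    Then x = 0 + 40·4 = 160, valid modulo lcm(40, 13) = 520: x ≡ 160 (mod 520).
Verify: 160 mod 8 = 0 ✓, 160 mod 5 = 0 ✓, 160 mod 13 = 4 ✓.

x ≡ 160 (mod 520).


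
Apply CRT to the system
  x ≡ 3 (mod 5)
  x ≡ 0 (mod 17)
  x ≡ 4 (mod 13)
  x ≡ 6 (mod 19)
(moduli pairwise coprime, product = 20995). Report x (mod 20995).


Product of moduli M = 5 · 17 · 13 · 19 = 20995.
Merge one congruence at a time:
  Start: x ≡ 3 (mod 5).
  Combine with x ≡ 0 (mod 17); new modulus lcm = 85.
    Write x = 3 + 5·t and substitute into x ≡ 0 (mod 17): 5·t ≡ 0 − 3 = -3 (mod 17).
    Reduce coefficients mod 17: 5·t ≡ 14 (mod 17).
    The inverse of 5 mod 17 is 7 (since 5·7 = 35 = 2·17 + 1), so t ≡ 7·14 = 98 ≡ 13 (mod 17).
    Then x = 3 + 5·13 = 68, valid modulo lcm(5, 17) = 85: x ≡ 68 (mod 85).
  Combine with x ≡ 4 (mod 13); new modulus lcm = 1105.
    Write x = 68 + 85·t and substitute into x ≡ 4 (mod 13): 85·t ≡ 4 − 68 = -64 (mod 13).
    Reduce coefficients mod 13: 7·t ≡ 1 (mod 13).
    The inverse of 7 mod 13 is 2 (since 7·2 = 14 = 1·13 + 1), so t ≡ 2·1 = 2 ≡ 2 (mod 13).
    Then x = 68 + 85·2 = 238, valid modulo lcm(85, 13) = 1105: x ≡ 238 (mod 1105).
  Combine with x ≡ 6 (mod 19); new modulus lcm = 20995.
    Write x = 238 + 1105·t and substitute into x ≡ 6 (mod 19): 1105·t ≡ 6 − 238 = -232 (mod 19).
    Reduce coefficients mod 19: 3·t ≡ 15 (mod 19).
    The inverse of 3 mod 19 is 13 (since 3·13 = 39 = 2·19 + 1), so t ≡ 13·15 = 195 ≡ 5 (mod 19).
    Then x = 238 + 1105·5 = 5763, valid modulo lcm(1105, 19) = 20995: x ≡ 5763 (mod 20995).
Verify against each original: 5763 mod 5 = 3, 5763 mod 17 = 0, 5763 mod 13 = 4, 5763 mod 19 = 6.

x ≡ 5763 (mod 20995).


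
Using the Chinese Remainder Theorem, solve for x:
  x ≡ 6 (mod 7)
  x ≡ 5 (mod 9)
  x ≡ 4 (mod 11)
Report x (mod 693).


Moduli 7, 9, 11 are pairwise coprime; by CRT there is a unique solution modulo M = 7 · 9 · 11 = 693.
Solve pairwise, accumulating the modulus:
  Start with x ≡ 6 (mod 7).
  Combine with x ≡ 5 (mod 9): since gcd(7, 9) = 1, we get a unique residue mod 63.
    Write x = 6 + 7·t and substitute into x ≡ 5 (mod 9): 7·t ≡ 5 − 6 = -1 (mod 9).
    Reduce coefficients mod 9: 7·t ≡ 8 (mod 9).
    The inverse of 7 mod 9 is 4 (since 7·4 = 28 = 3·9 + 1), so t ≡ 4·8 = 32 ≡ 5 (mod 9).
    Then x = 6 + 7·5 = 41, valid modulo lcm(7, 9) = 63: x ≡ 41 (mod 63).
  Combine with x ≡ 4 (mod 11): since gcd(63, 11) = 1, we get a unique residue mod 693.
    Write x = 41 + 63·t and substitute into x ≡ 4 (mod 11): 63·t ≡ 4 − 41 = -37 (mod 11).
    Reduce coefficients mod 11: 8·t ≡ 7 (mod 11).
    The inverse of 8 mod 11 is 7 (since 8·7 = 56 = 5·11 + 1), so t ≡ 7·7 = 49 ≡ 5 (mod 11).
    Then x = 41 + 63·5 = 356, valid modulo lcm(63, 11) = 693: x ≡ 356 (mod 693).
Verify: 356 mod 7 = 6 ✓, 356 mod 9 = 5 ✓, 356 mod 11 = 4 ✓.

x ≡ 356 (mod 693).


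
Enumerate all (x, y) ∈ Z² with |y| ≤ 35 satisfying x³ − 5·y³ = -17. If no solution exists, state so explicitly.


The equation is x³ - 5y³ = -17. For fixed y, x³ = 5·y³ − 17, so a solution requires the RHS to be a perfect cube.
Strategy: iterate y from -35 to 35, compute RHS = 5·y³ − 17, and check whether it is a (positive or negative) perfect cube.
Check small values of y:
  y = 0: RHS = -17 is not a perfect cube.
  y = 1: RHS = -12 is not a perfect cube.
  y = -1: RHS = -22 is not a perfect cube.
  y = 2: RHS = 23 is not a perfect cube.
  y = -2: RHS = -57 is not a perfect cube.
  y = 3: RHS = 118 is not a perfect cube.
  y = -3: RHS = -152 is not a perfect cube.
Continuing the search up to |y| = 35 finds no solutions either.
No (x, y) in the scanned range satisfies the equation.

No integer solutions with |y| ≤ 35.


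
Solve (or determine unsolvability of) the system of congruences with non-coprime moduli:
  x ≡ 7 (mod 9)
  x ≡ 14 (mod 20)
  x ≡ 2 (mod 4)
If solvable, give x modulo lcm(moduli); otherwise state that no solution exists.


Moduli 9, 20, 4 are not pairwise coprime, so CRT works modulo lcm(m_i) when all pairwise compatibility conditions hold.
Pairwise compatibility: gcd(m_i, m_j) must divide a_i - a_j for every pair.
Merge one congruence at a time:
  Start: x ≡ 7 (mod 9).
  Combine with x ≡ 14 (mod 20): gcd(9, 20) = 1; 14 - 7 = 7, which IS divisible by 1, so compatible.
    Write x = 7 + 9·t and substitute into x ≡ 14 (mod 20): 9·t ≡ 14 − 7 = 7 (mod 20).
    The inverse of 9 mod 20 is 9 (since 9·9 = 81 = 4·20 + 1), so t ≡ 9·7 = 63 ≡ 3 (mod 20).
    Then x = 7 + 9·3 = 34, valid modulo lcm(9, 20) = 180: x ≡ 34 (mod 180).
  Combine with x ≡ 2 (mod 4): gcd(180, 4) = 4; 2 - 34 = -32, which IS divisible by 4, so compatible.
    Write x = 34 + 180·t and substitute into x ≡ 2 (mod 4): 180·t ≡ 2 − 34 = -32 (mod 4).
    Divide the congruence (and modulus) by g = 4: 45·t ≡ -8 (mod 1).
    Modulo 1 every t works; take t = 0.
    Then x = 34 + 180·0 = 34, valid modulo lcm(180, 4) = 180: x ≡ 34 (mod 180).
Verify: 34 mod 9 = 7, 34 mod 20 = 14, 34 mod 4 = 2.

x ≡ 34 (mod 180).


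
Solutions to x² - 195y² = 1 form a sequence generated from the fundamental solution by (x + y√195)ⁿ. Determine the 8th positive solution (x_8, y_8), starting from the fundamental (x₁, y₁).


Step 1: Find the fundamental solution (x₁, y₁) of x² - 195y² = 1.
  Expand √195 as a continued fraction. a₀ = ⌊√195⌋ = 13; iterate m_{k+1} = d_k·a_k − m_k, d_{k+1} = (195 − m_{k+1}²)/d_k, a_{k+1} = ⌊(a₀ + m_{k+1})/d_{k+1}⌋ (starting m₀ = 0, d₀ = 1), with convergents p_k = a_k·p_{k-1} + p_{k-2}, q_k = a_k·q_{k-1} + q_{k-2} (p₋₁ = 1, q₋₁ = 0):
  k = 0: a₀ = 13; p₀/q₀ = 13/1; p₀² − 195·q₀² = 169 − 195 = -26.
  k = 1: m = 13, d = 26, a = ⌊(13 + 13)/26⌋ = 1; p/q = (1·13 + 1)/(1·1 + 0) = 14/1; p² − 195·q² = 196 − 195 = 1.
  The first convergent with p² − 195·q² = 1 gives the fundamental solution (x₁, y₁) = (14, 1).
Step 2: Apply the recurrence (x_{n+1}, y_{n+1}) = (x₁x_n + 195y₁y_n, x₁y_n + y₁x_n) repeatedly.
  From (x_1, y_1) = (14, 1): x_2 = 14·14 + 195·1·1 = 391; y_2 = 14·1 + 1·14 = 28.
  From (x_2, y_2) = (391, 28): x_3 = 14·391 + 195·1·28 = 10934; y_3 = 14·28 + 1·391 = 783.
  From (x_3, y_3) = (10934, 783): x_4 = 14·10934 + 195·1·783 = 305761; y_4 = 14·783 + 1·10934 = 21896.
  From (x_4, y_4) = (305761, 21896): x_5 = 14·305761 + 195·1·21896 = 8550374; y_5 = 14·21896 + 1·305761 = 612305.
  From (x_5, y_5) = (8550374, 612305): x_6 = 14·8550374 + 195·1·612305 = 239104711; y_6 = 14·612305 + 1·8550374 = 17122644.
  From (x_6, y_6) = (239104711, 17122644): x_7 = 14·239104711 + 195·1·17122644 = 6686381534; y_7 = 14·17122644 + 1·239104711 = 478821727.
  From (x_7, y_7) = (6686381534, 478821727): x_8 = 14·6686381534 + 195·1·478821727 = 186979578241; y_8 = 14·478821727 + 1·6686381534 = 13389885712.
Step 3: Verify x_8² - 195·y_8² = 34961362679182240654081 - 34961362679182240654080 = 1 (should be 1). ✓

(x_1, y_1) = (14, 1); (x_8, y_8) = (186979578241, 13389885712).


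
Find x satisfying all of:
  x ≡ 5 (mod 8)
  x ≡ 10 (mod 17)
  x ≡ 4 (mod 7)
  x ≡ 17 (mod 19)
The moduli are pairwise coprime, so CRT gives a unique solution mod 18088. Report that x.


Product of moduli M = 8 · 17 · 7 · 19 = 18088.
Merge one congruence at a time:
  Start: x ≡ 5 (mod 8).
  Combine with x ≡ 10 (mod 17); new modulus lcm = 136.
    Write x = 5 + 8·t and substitute into x ≡ 10 (mod 17): 8·t ≡ 10 − 5 = 5 (mod 17).
    The inverse of 8 mod 17 is 15 (since 8·15 = 120 = 7·17 + 1), so t ≡ 15·5 = 75 ≡ 7 (mod 17).
    Then x = 5 + 8·7 = 61, valid modulo lcm(8, 17) = 136: x ≡ 61 (mod 136).
  Combine with x ≡ 4 (mod 7); new modulus lcm = 952.
    Write x = 61 + 136·t and substitute into x ≡ 4 (mod 7): 136·t ≡ 4 − 61 = -57 (mod 7).
    Reduce coefficients mod 7: 3·t ≡ 6 (mod 7).
    The inverse of 3 mod 7 is 5 (since 3·5 = 15 = 2·7 + 1), so t ≡ 5·6 = 30 ≡ 2 (mod 7).
    Then x = 61 + 136·2 = 333, valid modulo lcm(136, 7) = 952: x ≡ 333 (mod 952).
  Combine with x ≡ 17 (mod 19); new modulus lcm = 18088.
    Write x = 333 + 952·t and substitute into x ≡ 17 (mod 19): 952·t ≡ 17 − 333 = -316 (mod 19).
    Reduce coefficients mod 19: 2·t ≡ 7 (mod 19).
    The inverse of 2 mod 19 is 10 (since 2·10 = 20 = 1·19 + 1), so t ≡ 10·7 = 70 ≡ 13 (mod 19).
    Then x = 333 + 952·13 = 12709, valid modulo lcm(952, 19) = 18088: x ≡ 12709 (mod 18088).
Verify against each original: 12709 mod 8 = 5, 12709 mod 17 = 10, 12709 mod 7 = 4, 12709 mod 19 = 17.

x ≡ 12709 (mod 18088).


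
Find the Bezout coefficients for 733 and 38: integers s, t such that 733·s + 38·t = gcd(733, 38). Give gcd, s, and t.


Euclidean algorithm on (733, 38) — divide until remainder is 0:
  733 = 19 · 38 + 11
  38 = 3 · 11 + 5
  11 = 2 · 5 + 1
  5 = 5 · 1 + 0
gcd(733, 38) = 1.
Track Bezout coefficients alongside the remainders: start with r₀ = 733 = a·1 + b·0 (s = 1, t = 0) and r₁ = 38 = a·0 + b·1 (s = 0, t = 1); each new remainder r_{k+1} = r_{k-1} − q_k·r_k inherits s_{k+1} = s_{k-1} − q_k·s_k, t_{k+1} = t_{k-1} − q_k·t_k, so r_k = a·s_k + b·t_k at every step:
  q = 19: r = 11, s = 1 − 19·0 = 1, t = 0 − 19·1 = -19  (check: 733·1 + 38·(-19) = 11)
  q = 3: r = 5, s = 0 − 3·1 = -3, t = 1 − 3·(-19) = 58  (check: 733·(-3) + 38·58 = 5)
  q = 2: r = 1, s = 1 − 2·(-3) = 7, t = -19 − 2·58 = -135  (check: 733·7 + 38·(-135) = 1)
The row with r = 1 (the gcd) gives the Bezout coefficients s = 7, t = -135.
Result: 733 · (7) + 38 · (-135) = 1.

gcd(733, 38) = 1; s = 7, t = -135 (check: 733·7 + 38·(-135) = 1).


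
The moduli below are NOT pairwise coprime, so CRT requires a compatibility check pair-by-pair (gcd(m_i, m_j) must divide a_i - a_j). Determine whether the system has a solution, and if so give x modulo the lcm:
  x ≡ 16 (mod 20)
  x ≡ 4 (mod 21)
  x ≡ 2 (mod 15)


Moduli 20, 21, 15 are not pairwise coprime, so CRT works modulo lcm(m_i) when all pairwise compatibility conditions hold.
Pairwise compatibility: gcd(m_i, m_j) must divide a_i - a_j for every pair.
Merge one congruence at a time:
  Start: x ≡ 16 (mod 20).
  Combine with x ≡ 4 (mod 21): gcd(20, 21) = 1; 4 - 16 = -12, which IS divisible by 1, so compatible.
    Write x = 16 + 20·t and substitute into x ≡ 4 (mod 21): 20·t ≡ 4 − 16 = -12 (mod 21).
    Reduce coefficients mod 21: 20·t ≡ 9 (mod 21).
    The inverse of 20 mod 21 is 20 (since 20·20 = 400 = 19·21 + 1), so t ≡ 20·9 = 180 ≡ 12 (mod 21).
    Then x = 16 + 20·12 = 256, valid modulo lcm(20, 21) = 420: x ≡ 256 (mod 420).
  Combine with x ≡ 2 (mod 15): gcd(420, 15) = 15, and 2 - 256 = -254 is NOT divisible by 15.
    ⇒ system is inconsistent (no integer solution).

No solution (the system is inconsistent).


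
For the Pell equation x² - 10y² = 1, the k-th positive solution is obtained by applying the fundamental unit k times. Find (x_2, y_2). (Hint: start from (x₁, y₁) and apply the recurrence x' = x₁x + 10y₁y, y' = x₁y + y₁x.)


Step 1: Find the fundamental solution (x₁, y₁) of x² - 10y² = 1.
  Expand √10 as a continued fraction. a₀ = ⌊√10⌋ = 3; iterate m_{k+1} = d_k·a_k − m_k, d_{k+1} = (10 − m_{k+1}²)/d_k, a_{k+1} = ⌊(a₀ + m_{k+1})/d_{k+1}⌋ (starting m₀ = 0, d₀ = 1), with convergents p_k = a_k·p_{k-1} + p_{k-2}, q_k = a_k·q_{k-1} + q_{k-2} (p₋₁ = 1, q₋₁ = 0):
  k = 0: a₀ = 3; p₀/q₀ = 3/1; p₀² − 10·q₀² = 9 − 10 = -1.
  k = 1: m = 3, d = 1, a = ⌊(3 + 3)/1⌋ = 6; p/q = (6·3 + 1)/(6·1 + 0) = 19/6; p² − 10·q² = 361 − 360 = 1.
  The first convergent with p² − 10·q² = 1 gives the fundamental solution (x₁, y₁) = (19, 6).
Step 2: Apply the recurrence (x_{n+1}, y_{n+1}) = (x₁x_n + 10y₁y_n, x₁y_n + y₁x_n) repeatedly.
  From (x_1, y_1) = (19, 6): x_2 = 19·19 + 10·6·6 = 721; y_2 = 19·6 + 6·19 = 228.
Step 3: Verify x_2² - 10·y_2² = 519841 - 519840 = 1 (should be 1). ✓

(x_1, y_1) = (19, 6); (x_2, y_2) = (721, 228).


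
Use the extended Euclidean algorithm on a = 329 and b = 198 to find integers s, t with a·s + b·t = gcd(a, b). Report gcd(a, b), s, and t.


Euclidean algorithm on (329, 198) — divide until remainder is 0:
  329 = 1 · 198 + 131
  198 = 1 · 131 + 67
  131 = 1 · 67 + 64
  67 = 1 · 64 + 3
  64 = 21 · 3 + 1
  3 = 3 · 1 + 0
gcd(329, 198) = 1.
Track Bezout coefficients alongside the remainders: start with r₀ = 329 = a·1 + b·0 (s = 1, t = 0) and r₁ = 198 = a·0 + b·1 (s = 0, t = 1); each new remainder r_{k+1} = r_{k-1} − q_k·r_k inherits s_{k+1} = s_{k-1} − q_k·s_k, t_{k+1} = t_{k-1} − q_k·t_k, so r_k = a·s_k + b·t_k at every step:
  q = 1: r = 131, s = 1 − 1·0 = 1, t = 0 − 1·1 = -1  (check: 329·1 + 198·(-1) = 131)
  q = 1: r = 67, s = 0 − 1·1 = -1, t = 1 − 1·(-1) = 2  (check: 329·(-1) + 198·2 = 67)
  q = 1: r = 64, s = 1 − 1·(-1) = 2, t = -1 − 1·2 = -3  (check: 329·2 + 198·(-3) = 64)
  q = 1: r = 3, s = -1 − 1·2 = -3, t = 2 − 1·(-3) = 5  (check: 329·(-3) + 198·5 = 3)
  q = 21: r = 1, s = 2 − 21·(-3) = 65, t = -3 − 21·5 = -108  (check: 329·65 + 198·(-108) = 1)
The row with r = 1 (the gcd) gives the Bezout coefficients s = 65, t = -108.
Result: 329 · (65) + 198 · (-108) = 1.

gcd(329, 198) = 1; s = 65, t = -108 (check: 329·65 + 198·(-108) = 1).


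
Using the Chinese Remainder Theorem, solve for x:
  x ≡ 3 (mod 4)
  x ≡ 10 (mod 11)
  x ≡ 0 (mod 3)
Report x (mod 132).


Moduli 4, 11, 3 are pairwise coprime; by CRT there is a unique solution modulo M = 4 · 11 · 3 = 132.
Solve pairwise, accumulating the modulus:
  Start with x ≡ 3 (mod 4).
  Combine with x ≡ 10 (mod 11): since gcd(4, 11) = 1, we get a unique residue mod 44.
    Write x = 3 + 4·t and substitute into x ≡ 10 (mod 11): 4·t ≡ 10 − 3 = 7 (mod 11).
    The inverse of 4 mod 11 is 3 (since 4·3 = 12 = 1·11 + 1), so t ≡ 3·7 = 21 ≡ 10 (mod 11).
    Then x = 3 + 4·10 = 43, valid modulo lcm(4, 11) = 44: x ≡ 43 (mod 44).
  Combine with x ≡ 0 (mod 3): since gcd(44, 3) = 1, we get a unique residue mod 132.
    Write x = 43 + 44·t and substitute into x ≡ 0 (mod 3): 44·t ≡ 0 − 43 = -43 (mod 3).
    Reduce coefficients mod 3: 2·t ≡ 2 (mod 3).
    The inverse of 2 mod 3 is 2 (since 2·2 = 4 = 1·3 + 1), so t ≡ 2·2 = 4 ≡ 1 (mod 3).
    Then x = 43 + 44·1 = 87, valid modulo lcm(44, 3) = 132: x ≡ 87 (mod 132).
Verify: 87 mod 4 = 3 ✓, 87 mod 11 = 10 ✓, 87 mod 3 = 0 ✓.

x ≡ 87 (mod 132).
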